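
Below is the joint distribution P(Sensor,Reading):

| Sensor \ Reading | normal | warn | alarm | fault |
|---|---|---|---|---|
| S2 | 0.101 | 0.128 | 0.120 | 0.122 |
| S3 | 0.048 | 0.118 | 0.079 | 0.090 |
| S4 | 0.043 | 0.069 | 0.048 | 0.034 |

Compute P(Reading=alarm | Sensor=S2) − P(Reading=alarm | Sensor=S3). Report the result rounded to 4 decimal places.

0.0190

P(Sensor=S2) = 0.101 + 0.128 + 0.120 + 0.122 = 0.471; P(Reading=alarm | Sensor=S2) = 0.120/0.471 = 0.25478.
P(Sensor=S3) = 0.048 + 0.118 + 0.079 + 0.090 = 0.335; P(Reading=alarm | Sensor=S3) = 0.079/0.335 = 0.23582.
Difference = 0.0190.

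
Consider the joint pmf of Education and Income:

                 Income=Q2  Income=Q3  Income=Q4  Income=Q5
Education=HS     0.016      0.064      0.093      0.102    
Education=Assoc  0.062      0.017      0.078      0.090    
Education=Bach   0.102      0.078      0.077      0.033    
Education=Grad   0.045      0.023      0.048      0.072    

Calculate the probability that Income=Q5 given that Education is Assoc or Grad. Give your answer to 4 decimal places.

P(Education=Assoc) = 0.062 + 0.017 + 0.078 + 0.090 = 0.247.
P(Education=Grad) = 0.045 + 0.023 + 0.048 + 0.072 = 0.188.
P(Education ∈ {Assoc, Grad}) = 0.247 + 0.188 = 0.435; P(Income=Q5, Education ∈ {Assoc, Grad}) = 0.090 + 0.072 = 0.162.
P(Income=Q5 | Education ∈ {Assoc, Grad}) = 0.162/0.435 = 0.3724.

0.3724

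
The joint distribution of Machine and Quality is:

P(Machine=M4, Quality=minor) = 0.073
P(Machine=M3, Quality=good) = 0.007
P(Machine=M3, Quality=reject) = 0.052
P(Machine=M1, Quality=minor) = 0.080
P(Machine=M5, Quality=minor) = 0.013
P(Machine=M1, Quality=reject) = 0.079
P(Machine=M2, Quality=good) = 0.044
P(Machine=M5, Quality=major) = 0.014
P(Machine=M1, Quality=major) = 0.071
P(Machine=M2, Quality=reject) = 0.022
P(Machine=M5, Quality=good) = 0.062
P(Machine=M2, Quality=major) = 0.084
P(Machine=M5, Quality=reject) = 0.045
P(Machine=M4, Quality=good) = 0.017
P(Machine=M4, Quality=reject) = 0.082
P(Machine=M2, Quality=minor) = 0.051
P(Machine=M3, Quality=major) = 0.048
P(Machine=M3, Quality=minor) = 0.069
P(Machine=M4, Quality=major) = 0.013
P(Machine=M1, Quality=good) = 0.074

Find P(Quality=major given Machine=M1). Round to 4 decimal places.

P(Machine=M1) = 0.074 + 0.080 + 0.071 + 0.079 = 0.304.
P(Quality=major | Machine=M1) = 0.071/0.304 = 0.2336.

0.2336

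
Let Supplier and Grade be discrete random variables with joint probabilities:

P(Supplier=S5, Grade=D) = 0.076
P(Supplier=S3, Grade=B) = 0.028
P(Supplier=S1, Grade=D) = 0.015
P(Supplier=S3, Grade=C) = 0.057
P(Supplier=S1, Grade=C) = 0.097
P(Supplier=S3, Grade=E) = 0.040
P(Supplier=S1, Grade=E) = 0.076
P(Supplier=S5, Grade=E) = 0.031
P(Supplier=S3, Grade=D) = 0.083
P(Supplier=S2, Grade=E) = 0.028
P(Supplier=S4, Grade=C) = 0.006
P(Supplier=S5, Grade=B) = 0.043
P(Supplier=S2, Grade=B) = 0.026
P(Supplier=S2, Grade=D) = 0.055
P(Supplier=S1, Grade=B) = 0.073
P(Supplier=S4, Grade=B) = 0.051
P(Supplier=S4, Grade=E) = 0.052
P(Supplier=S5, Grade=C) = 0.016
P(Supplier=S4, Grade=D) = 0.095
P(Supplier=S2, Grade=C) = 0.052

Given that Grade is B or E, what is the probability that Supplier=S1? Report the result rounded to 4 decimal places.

P(Grade=B) = 0.073 + 0.026 + 0.028 + 0.051 + 0.043 = 0.221.
P(Grade=E) = 0.076 + 0.028 + 0.040 + 0.052 + 0.031 = 0.227.
P(Grade ∈ {B, E}) = 0.221 + 0.227 = 0.448; P(Supplier=S1, Grade ∈ {B, E}) = 0.073 + 0.076 = 0.149.
P(Supplier=S1 | Grade ∈ {B, E}) = 0.149/0.448 = 0.3326.

0.3326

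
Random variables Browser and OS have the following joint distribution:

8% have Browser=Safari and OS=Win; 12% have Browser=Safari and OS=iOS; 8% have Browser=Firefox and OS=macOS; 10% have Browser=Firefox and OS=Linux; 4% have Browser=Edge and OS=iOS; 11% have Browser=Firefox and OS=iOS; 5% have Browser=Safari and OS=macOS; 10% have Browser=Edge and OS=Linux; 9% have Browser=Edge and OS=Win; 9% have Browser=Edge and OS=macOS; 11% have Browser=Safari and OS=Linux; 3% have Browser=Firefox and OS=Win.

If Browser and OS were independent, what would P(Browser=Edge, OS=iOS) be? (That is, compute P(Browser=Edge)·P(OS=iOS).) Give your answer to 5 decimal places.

P(Browser=Edge) = 0.09 + 0.09 + 0.10 + 0.04 = 0.32.
P(OS=iOS) = 0.11 + 0.12 + 0.04 = 0.27.
Product: 0.32 × 0.27 = 0.08640.

0.08640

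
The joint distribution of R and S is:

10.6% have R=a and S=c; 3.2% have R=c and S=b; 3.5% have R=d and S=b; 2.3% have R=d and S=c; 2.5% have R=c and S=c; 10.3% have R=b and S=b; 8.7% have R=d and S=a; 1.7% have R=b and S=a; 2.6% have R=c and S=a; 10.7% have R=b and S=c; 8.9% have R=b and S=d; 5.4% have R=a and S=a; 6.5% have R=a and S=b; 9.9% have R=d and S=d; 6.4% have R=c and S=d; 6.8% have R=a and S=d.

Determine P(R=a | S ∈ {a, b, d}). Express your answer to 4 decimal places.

P(S=a) = 0.054 + 0.017 + 0.026 + 0.087 = 0.184.
P(S=b) = 0.065 + 0.103 + 0.032 + 0.035 = 0.235.
P(S=d) = 0.068 + 0.089 + 0.064 + 0.099 = 0.320.
P(S ∈ {a, b, d}) = 0.184 + 0.235 + 0.320 = 0.739; P(R=a, S ∈ {a, b, d}) = 0.054 + 0.065 + 0.068 = 0.187.
P(R=a | S ∈ {a, b, d}) = 0.187/0.739 = 0.2530.

0.2530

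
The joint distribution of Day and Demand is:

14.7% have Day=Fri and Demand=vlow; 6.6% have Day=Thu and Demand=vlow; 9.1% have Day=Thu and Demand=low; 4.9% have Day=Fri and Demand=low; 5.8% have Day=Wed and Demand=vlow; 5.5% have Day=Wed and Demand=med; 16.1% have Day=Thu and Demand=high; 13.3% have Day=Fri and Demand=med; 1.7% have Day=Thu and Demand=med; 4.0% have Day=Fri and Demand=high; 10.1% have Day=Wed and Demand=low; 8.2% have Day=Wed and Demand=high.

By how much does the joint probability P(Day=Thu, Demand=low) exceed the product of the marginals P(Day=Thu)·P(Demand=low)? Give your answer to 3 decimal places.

P(Day=Thu) = 0.066 + 0.091 + 0.017 + 0.161 = 0.335.
P(Demand=low) = 0.101 + 0.091 + 0.049 = 0.241.
P(Day=Thu, Demand=low) − P(Day=Thu)P(Demand=low) = 0.091 − 0.335×0.241 = 0.010.

0.010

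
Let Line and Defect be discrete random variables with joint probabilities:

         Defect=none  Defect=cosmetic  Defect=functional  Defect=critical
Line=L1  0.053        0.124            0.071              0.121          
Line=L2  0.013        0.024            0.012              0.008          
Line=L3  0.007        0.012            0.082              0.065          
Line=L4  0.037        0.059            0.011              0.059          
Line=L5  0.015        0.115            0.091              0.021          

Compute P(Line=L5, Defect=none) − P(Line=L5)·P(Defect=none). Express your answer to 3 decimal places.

-0.015

P(Line=L5) = 0.015 + 0.115 + 0.091 + 0.021 = 0.242.
P(Defect=none) = 0.053 + 0.013 + 0.007 + 0.037 + 0.015 = 0.125.
P(Line=L5, Defect=none) − P(Line=L5)P(Defect=none) = 0.015 − 0.242×0.125 = -0.015.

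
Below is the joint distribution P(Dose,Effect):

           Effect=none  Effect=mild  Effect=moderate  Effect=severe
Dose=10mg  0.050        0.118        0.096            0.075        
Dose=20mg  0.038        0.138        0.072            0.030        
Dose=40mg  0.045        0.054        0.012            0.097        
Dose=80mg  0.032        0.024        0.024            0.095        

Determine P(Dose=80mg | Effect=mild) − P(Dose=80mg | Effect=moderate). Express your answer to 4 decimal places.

-0.0458

P(Effect=mild) = 0.118 + 0.138 + 0.054 + 0.024 = 0.334; P(Dose=80mg | Effect=mild) = 0.024/0.334 = 0.07186.
P(Effect=moderate) = 0.096 + 0.072 + 0.012 + 0.024 = 0.204; P(Dose=80mg | Effect=moderate) = 0.024/0.204 = 0.11765.
Difference = -0.0458.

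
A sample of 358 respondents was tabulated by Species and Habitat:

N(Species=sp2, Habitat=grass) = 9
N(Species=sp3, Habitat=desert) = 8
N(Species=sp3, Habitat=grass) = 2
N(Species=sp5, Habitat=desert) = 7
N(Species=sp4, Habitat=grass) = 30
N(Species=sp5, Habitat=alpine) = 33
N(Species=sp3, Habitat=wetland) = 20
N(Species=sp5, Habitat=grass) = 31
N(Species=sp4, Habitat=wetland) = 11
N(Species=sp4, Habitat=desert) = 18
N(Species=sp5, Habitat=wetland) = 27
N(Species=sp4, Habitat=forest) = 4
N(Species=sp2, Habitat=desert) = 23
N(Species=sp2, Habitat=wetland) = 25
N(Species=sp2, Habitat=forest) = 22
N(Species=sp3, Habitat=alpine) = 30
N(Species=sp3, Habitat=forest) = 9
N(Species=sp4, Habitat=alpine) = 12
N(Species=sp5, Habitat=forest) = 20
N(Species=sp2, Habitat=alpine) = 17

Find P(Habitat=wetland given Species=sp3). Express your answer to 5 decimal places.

0.28986

Total with Species=sp3: 9 + 2 + 20 + 8 + 30 = 69.
P(Habitat=wetland | Species=sp3) = 20/69 = 0.28986.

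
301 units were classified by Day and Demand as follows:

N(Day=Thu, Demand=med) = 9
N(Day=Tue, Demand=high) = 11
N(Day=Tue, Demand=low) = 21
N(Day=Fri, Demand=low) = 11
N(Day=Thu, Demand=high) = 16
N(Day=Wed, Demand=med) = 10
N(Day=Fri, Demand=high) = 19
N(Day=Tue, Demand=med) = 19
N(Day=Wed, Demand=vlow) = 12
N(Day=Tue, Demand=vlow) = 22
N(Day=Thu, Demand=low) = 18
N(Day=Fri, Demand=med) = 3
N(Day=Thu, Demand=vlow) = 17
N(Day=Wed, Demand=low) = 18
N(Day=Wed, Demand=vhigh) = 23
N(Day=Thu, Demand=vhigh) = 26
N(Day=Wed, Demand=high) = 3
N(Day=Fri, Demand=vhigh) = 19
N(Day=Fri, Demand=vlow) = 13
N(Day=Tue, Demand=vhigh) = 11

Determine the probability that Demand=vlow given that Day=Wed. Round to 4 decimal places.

Total with Day=Wed: 12 + 18 + 10 + 3 + 23 = 66.
P(Demand=vlow | Day=Wed) = 12/66 = 0.1818.

0.1818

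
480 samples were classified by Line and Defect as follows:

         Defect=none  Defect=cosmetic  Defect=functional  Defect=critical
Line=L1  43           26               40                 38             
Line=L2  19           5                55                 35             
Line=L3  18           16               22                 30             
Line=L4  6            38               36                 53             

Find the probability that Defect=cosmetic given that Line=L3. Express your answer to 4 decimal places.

0.1860

Total with Line=L3: 18 + 16 + 22 + 30 = 86.
P(Defect=cosmetic | Line=L3) = 16/86 = 0.1860.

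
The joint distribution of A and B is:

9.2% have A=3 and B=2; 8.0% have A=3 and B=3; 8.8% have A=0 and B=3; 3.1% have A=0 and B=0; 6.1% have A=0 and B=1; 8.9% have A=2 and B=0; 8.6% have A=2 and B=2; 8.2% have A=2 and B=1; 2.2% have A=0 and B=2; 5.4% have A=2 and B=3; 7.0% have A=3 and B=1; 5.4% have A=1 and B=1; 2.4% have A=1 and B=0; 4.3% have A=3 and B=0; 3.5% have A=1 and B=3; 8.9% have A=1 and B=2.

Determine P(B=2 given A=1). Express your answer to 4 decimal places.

P(A=1) = 0.024 + 0.054 + 0.089 + 0.035 = 0.202.
P(B=2 | A=1) = 0.089/0.202 = 0.4406.

0.4406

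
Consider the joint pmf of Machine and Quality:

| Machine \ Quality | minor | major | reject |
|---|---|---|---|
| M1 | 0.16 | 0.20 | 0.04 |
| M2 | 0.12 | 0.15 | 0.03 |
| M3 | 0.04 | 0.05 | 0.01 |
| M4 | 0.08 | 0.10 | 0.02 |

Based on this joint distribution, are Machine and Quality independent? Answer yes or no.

Every cell satisfies P(Machine,Quality) = P(Machine)·P(Quality). For instance P(Machine=M1) = 0.40, P(Quality=major) = 0.50, and 0.40×0.50 = 0.20 matches the joint entry. So Machine and Quality are independent.

yes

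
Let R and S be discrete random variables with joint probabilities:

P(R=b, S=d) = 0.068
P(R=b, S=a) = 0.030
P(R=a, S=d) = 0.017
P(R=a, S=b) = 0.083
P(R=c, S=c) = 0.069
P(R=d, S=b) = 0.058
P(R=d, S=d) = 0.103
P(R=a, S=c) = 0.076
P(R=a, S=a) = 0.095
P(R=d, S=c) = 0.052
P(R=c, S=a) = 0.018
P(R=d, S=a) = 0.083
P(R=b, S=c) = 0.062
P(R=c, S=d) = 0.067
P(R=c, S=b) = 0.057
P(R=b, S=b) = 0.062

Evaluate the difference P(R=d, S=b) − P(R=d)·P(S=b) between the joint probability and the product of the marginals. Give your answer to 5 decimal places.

-0.01896

P(R=d) = 0.083 + 0.058 + 0.052 + 0.103 = 0.296.
P(S=b) = 0.083 + 0.062 + 0.057 + 0.058 = 0.260.
P(R=d, S=b) − P(R=d)P(S=b) = 0.058 − 0.296×0.260 = -0.01896.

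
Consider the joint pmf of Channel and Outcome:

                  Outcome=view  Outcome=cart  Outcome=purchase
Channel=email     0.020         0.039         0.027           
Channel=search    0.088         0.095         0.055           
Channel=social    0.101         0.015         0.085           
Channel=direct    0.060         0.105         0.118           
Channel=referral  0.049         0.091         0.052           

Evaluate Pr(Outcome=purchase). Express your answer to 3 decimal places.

P(Outcome=purchase) = 0.027 + 0.055 + 0.085 + 0.118 + 0.052 = 0.337.

0.337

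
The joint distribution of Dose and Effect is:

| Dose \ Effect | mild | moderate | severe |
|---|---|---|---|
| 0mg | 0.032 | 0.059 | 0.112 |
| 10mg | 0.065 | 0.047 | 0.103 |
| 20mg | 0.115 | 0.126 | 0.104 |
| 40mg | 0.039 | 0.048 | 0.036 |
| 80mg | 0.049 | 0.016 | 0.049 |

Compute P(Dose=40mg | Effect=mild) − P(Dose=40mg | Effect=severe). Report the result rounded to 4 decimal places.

0.0409

P(Effect=mild) = 0.032 + 0.065 + 0.115 + 0.039 + 0.049 = 0.300; P(Dose=40mg | Effect=mild) = 0.039/0.300 = 0.13000.
P(Effect=severe) = 0.112 + 0.103 + 0.104 + 0.036 + 0.049 = 0.404; P(Dose=40mg | Effect=severe) = 0.036/0.404 = 0.08911.
Difference = 0.0409.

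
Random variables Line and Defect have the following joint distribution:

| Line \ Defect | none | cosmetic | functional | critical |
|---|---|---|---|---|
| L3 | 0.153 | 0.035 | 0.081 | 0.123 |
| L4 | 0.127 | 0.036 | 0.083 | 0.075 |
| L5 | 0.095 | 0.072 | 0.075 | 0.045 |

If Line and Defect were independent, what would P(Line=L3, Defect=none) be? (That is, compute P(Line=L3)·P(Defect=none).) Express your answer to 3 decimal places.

0.147

P(Line=L3) = 0.153 + 0.035 + 0.081 + 0.123 = 0.392.
P(Defect=none) = 0.153 + 0.127 + 0.095 = 0.375.
Product: 0.392 × 0.375 = 0.147.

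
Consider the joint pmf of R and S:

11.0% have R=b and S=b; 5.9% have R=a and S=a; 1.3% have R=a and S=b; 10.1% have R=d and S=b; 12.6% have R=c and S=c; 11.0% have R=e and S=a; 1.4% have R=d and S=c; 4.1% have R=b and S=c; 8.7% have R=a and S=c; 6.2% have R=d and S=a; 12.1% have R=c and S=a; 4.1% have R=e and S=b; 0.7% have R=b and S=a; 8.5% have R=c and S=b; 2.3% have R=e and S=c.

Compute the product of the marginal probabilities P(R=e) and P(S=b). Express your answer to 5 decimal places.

0.06090

P(R=e) = 0.110 + 0.041 + 0.023 = 0.174.
P(S=b) = 0.013 + 0.110 + 0.085 + 0.101 + 0.041 = 0.350.
Product: 0.174 × 0.350 = 0.06090.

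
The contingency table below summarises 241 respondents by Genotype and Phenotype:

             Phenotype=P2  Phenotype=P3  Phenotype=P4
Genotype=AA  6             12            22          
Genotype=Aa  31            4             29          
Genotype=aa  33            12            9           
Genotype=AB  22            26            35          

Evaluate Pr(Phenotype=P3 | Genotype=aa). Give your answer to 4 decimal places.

Total with Genotype=aa: 33 + 12 + 9 = 54.
P(Phenotype=P3 | Genotype=aa) = 12/54 = 0.2222.

0.2222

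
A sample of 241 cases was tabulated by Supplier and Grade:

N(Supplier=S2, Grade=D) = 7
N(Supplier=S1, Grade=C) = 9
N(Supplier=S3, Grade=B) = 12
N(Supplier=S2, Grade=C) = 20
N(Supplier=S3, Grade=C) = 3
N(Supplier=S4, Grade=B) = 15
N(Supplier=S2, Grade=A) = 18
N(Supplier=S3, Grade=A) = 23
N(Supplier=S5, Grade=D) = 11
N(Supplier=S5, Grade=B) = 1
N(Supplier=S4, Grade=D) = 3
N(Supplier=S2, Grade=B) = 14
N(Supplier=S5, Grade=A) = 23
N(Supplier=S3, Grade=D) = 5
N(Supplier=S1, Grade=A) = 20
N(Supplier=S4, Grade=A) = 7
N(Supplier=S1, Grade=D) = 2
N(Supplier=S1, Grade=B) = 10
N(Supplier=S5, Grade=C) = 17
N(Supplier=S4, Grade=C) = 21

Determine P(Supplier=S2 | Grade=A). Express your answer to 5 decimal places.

Total with Grade=A: 20 + 18 + 23 + 7 + 23 = 91.
P(Supplier=S2 | Grade=A) = 18/91 = 0.19780.

0.19780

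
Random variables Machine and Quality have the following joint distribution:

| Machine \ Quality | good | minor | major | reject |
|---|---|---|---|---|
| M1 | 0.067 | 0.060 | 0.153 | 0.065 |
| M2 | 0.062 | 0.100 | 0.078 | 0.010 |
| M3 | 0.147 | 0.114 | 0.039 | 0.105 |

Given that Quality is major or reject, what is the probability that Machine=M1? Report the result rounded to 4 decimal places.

P(Quality=major) = 0.153 + 0.078 + 0.039 = 0.270.
P(Quality=reject) = 0.065 + 0.010 + 0.105 = 0.180.
P(Quality ∈ {major, reject}) = 0.270 + 0.180 = 0.450; P(Machine=M1, Quality ∈ {major, reject}) = 0.153 + 0.065 = 0.218.
P(Machine=M1 | Quality ∈ {major, reject}) = 0.218/0.450 = 0.4844.

0.4844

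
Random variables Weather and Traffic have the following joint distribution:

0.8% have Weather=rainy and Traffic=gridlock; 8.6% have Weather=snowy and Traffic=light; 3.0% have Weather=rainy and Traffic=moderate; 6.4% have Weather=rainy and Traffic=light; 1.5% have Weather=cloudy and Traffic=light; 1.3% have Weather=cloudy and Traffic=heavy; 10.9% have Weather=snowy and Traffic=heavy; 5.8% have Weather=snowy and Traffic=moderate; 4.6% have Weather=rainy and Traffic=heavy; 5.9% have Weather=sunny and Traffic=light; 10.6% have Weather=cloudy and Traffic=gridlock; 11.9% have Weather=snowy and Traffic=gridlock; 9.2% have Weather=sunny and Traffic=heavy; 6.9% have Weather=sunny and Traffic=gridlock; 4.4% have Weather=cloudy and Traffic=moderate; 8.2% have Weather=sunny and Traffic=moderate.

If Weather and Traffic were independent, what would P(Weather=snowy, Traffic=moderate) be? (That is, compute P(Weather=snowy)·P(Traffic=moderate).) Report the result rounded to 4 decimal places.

0.0796

P(Weather=snowy) = 0.086 + 0.058 + 0.109 + 0.119 = 0.372.
P(Traffic=moderate) = 0.082 + 0.044 + 0.030 + 0.058 = 0.214.
Product: 0.372 × 0.214 = 0.0796.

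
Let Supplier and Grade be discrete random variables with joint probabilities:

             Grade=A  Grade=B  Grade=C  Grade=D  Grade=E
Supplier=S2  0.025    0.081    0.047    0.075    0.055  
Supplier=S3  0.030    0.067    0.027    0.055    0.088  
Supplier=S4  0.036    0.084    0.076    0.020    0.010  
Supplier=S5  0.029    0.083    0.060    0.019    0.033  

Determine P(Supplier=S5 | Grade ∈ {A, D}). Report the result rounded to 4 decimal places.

0.1661

P(Grade=A) = 0.025 + 0.030 + 0.036 + 0.029 = 0.120.
P(Grade=D) = 0.075 + 0.055 + 0.020 + 0.019 = 0.169.
P(Grade ∈ {A, D}) = 0.120 + 0.169 = 0.289; P(Supplier=S5, Grade ∈ {A, D}) = 0.029 + 0.019 = 0.048.
P(Supplier=S5 | Grade ∈ {A, D}) = 0.048/0.289 = 0.1661.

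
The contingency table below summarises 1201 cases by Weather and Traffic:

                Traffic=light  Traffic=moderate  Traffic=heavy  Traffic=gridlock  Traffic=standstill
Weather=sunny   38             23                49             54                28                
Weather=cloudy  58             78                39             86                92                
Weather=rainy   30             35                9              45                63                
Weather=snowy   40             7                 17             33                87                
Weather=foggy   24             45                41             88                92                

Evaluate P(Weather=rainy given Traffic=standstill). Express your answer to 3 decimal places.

0.174

Total with Traffic=standstill: 28 + 92 + 63 + 87 + 92 = 362.
P(Weather=rainy | Traffic=standstill) = 63/362 = 0.174.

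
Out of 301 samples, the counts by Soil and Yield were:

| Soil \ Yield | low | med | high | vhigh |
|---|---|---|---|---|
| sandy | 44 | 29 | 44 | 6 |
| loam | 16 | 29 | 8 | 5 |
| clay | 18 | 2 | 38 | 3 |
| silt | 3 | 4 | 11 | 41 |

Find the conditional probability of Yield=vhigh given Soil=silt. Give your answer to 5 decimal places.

0.69492

Total with Soil=silt: 3 + 4 + 11 + 41 = 59.
P(Yield=vhigh | Soil=silt) = 41/59 = 0.69492.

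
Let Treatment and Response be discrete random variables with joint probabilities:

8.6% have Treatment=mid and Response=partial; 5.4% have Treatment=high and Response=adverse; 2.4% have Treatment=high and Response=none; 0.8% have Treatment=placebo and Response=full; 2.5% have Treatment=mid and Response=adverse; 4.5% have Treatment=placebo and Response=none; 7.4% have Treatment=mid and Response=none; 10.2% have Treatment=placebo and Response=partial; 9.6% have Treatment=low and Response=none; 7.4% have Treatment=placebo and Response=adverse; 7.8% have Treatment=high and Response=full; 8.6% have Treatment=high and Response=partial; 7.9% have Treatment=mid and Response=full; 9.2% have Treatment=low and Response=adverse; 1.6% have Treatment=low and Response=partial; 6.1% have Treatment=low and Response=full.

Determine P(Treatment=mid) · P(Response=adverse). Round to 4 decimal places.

P(Treatment=mid) = 0.074 + 0.086 + 0.079 + 0.025 = 0.264.
P(Response=adverse) = 0.074 + 0.092 + 0.025 + 0.054 = 0.245.
Product: 0.264 × 0.245 = 0.0647.

0.0647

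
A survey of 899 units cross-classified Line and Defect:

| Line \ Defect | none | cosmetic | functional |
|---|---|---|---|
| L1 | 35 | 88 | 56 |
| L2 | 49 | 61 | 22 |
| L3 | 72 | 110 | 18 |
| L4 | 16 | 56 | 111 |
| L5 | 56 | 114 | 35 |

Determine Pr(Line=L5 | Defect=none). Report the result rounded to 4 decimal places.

0.2456

Total with Defect=none: 35 + 49 + 72 + 16 + 56 = 228.
P(Line=L5 | Defect=none) = 56/228 = 0.2456.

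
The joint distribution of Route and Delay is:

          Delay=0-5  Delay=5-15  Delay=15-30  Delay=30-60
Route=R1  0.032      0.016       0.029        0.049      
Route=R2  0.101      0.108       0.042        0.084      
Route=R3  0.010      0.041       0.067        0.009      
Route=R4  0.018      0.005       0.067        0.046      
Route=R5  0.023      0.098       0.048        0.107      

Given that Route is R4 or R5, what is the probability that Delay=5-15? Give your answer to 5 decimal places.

P(Route=R4) = 0.018 + 0.005 + 0.067 + 0.046 = 0.136.
P(Route=R5) = 0.023 + 0.098 + 0.048 + 0.107 = 0.276.
P(Route ∈ {R4, R5}) = 0.136 + 0.276 = 0.412; P(Delay=5-15, Route ∈ {R4, R5}) = 0.005 + 0.098 = 0.103.
P(Delay=5-15 | Route ∈ {R4, R5}) = 0.103/0.412 = 0.25000.

0.25000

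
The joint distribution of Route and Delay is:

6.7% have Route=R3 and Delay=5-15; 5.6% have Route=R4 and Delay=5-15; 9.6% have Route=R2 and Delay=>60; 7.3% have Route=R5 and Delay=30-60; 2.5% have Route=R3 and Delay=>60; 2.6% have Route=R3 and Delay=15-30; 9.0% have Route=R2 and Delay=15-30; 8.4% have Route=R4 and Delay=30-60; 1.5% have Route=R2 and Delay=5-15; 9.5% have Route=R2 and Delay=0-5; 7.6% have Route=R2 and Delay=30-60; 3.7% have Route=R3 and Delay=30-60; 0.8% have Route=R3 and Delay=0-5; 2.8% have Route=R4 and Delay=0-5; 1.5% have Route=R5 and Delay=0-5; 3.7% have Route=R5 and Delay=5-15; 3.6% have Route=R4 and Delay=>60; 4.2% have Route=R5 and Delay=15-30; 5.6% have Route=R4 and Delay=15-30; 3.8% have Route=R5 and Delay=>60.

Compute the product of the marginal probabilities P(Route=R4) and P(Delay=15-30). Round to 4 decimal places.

0.0556

P(Route=R4) = 0.028 + 0.056 + 0.056 + 0.084 + 0.036 = 0.260.
P(Delay=15-30) = 0.090 + 0.026 + 0.056 + 0.042 = 0.214.
Product: 0.260 × 0.214 = 0.0556.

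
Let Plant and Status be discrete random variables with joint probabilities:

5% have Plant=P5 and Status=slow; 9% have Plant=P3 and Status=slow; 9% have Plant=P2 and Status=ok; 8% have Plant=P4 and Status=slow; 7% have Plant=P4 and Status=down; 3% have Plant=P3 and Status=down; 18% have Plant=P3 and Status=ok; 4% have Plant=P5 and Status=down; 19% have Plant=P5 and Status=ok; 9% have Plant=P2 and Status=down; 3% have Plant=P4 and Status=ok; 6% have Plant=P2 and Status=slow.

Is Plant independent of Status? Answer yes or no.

no

P(Plant=P4) = 0.18 and P(Status=ok) = 0.49, so their product is 0.0882, but P(Plant=P4, Status=ok) = 0.03. Since these differ, Plant and Status are not independent.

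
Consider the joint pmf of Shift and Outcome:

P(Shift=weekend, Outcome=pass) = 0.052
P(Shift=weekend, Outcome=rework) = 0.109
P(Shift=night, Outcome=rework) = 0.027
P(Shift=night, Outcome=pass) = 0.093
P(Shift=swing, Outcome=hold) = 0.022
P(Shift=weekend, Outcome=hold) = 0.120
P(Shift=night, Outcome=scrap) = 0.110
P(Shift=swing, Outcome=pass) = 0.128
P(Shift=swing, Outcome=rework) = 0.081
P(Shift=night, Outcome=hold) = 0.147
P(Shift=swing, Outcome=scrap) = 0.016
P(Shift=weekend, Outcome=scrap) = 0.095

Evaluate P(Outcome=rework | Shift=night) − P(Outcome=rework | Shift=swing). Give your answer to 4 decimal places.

P(Shift=night) = 0.093 + 0.027 + 0.110 + 0.147 = 0.377; P(Outcome=rework | Shift=night) = 0.027/0.377 = 0.07162.
P(Shift=swing) = 0.128 + 0.081 + 0.016 + 0.022 = 0.247; P(Outcome=rework | Shift=swing) = 0.081/0.247 = 0.32794.
Difference = -0.2563.

-0.2563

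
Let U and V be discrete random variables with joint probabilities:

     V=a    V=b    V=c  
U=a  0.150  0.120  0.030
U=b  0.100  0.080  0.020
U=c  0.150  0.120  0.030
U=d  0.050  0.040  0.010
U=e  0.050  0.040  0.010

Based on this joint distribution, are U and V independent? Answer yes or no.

yes

Every cell satisfies P(U,V) = P(U)·P(V). For instance P(U=b) = 0.200, P(V=b) = 0.400, and 0.200×0.400 = 0.080 matches the joint entry. So U and V are independent.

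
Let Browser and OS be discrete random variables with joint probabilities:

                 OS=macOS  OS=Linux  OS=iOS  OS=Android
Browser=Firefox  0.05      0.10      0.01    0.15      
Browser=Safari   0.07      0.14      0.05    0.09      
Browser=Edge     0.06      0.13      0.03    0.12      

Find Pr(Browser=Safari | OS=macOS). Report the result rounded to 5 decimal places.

0.38889

P(OS=macOS) = 0.05 + 0.07 + 0.06 = 0.18.
P(Browser=Safari | OS=macOS) = 0.07/0.18 = 0.38889.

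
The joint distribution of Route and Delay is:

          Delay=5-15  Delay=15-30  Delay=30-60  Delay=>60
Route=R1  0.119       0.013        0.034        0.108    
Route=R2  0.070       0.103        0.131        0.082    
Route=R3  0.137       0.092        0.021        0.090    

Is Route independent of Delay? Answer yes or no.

no

P(Route=R2) = 0.386 and P(Delay=30-60) = 0.186, so their product is 0.07180, but P(Route=R2, Delay=30-60) = 0.131. Since these differ, Route and Delay are not independent.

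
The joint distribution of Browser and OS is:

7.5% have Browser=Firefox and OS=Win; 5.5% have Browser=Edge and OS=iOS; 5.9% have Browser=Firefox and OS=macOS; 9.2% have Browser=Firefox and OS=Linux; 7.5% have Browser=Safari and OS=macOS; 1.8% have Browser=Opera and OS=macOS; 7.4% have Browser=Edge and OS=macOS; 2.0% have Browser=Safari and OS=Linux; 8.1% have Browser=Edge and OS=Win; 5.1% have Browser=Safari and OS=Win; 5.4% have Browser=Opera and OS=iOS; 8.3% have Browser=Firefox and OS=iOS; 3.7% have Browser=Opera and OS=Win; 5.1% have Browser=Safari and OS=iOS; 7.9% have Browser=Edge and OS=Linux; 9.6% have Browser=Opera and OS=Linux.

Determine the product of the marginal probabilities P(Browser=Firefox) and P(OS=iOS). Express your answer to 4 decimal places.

0.0751

P(Browser=Firefox) = 0.075 + 0.059 + 0.092 + 0.083 = 0.309.
P(OS=iOS) = 0.083 + 0.051 + 0.055 + 0.054 = 0.243.
Product: 0.309 × 0.243 = 0.0751.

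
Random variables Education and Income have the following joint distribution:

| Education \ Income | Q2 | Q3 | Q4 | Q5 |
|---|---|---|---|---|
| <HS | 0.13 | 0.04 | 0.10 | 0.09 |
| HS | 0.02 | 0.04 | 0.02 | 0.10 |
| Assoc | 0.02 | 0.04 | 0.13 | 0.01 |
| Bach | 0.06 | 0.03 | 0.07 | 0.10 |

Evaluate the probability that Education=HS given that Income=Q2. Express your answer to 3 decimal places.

P(Income=Q2) = 0.13 + 0.02 + 0.02 + 0.06 = 0.23.
P(Education=HS | Income=Q2) = 0.02/0.23 = 0.087.

0.087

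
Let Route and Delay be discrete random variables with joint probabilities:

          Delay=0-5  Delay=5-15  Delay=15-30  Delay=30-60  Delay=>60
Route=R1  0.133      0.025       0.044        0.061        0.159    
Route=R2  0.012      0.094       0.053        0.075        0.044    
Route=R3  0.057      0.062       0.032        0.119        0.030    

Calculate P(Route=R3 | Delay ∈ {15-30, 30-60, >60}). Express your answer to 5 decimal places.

P(Delay=15-30) = 0.044 + 0.053 + 0.032 = 0.129.
P(Delay=30-60) = 0.061 + 0.075 + 0.119 = 0.255.
P(Delay=>60) = 0.159 + 0.044 + 0.030 = 0.233.
P(Delay ∈ {15-30, 30-60, >60}) = 0.129 + 0.255 + 0.233 = 0.617; P(Route=R3, Delay ∈ {15-30, 30-60, >60}) = 0.032 + 0.119 + 0.030 = 0.181.
P(Route=R3 | Delay ∈ {15-30, 30-60, >60}) = 0.181/0.617 = 0.29335.

0.29335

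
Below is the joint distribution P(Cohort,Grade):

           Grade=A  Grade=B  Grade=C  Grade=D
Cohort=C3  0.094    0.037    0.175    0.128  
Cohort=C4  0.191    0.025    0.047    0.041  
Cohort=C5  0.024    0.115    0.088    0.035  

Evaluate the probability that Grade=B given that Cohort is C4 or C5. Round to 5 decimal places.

0.24735

P(Cohort=C4) = 0.191 + 0.025 + 0.047 + 0.041 = 0.304.
P(Cohort=C5) = 0.024 + 0.115 + 0.088 + 0.035 = 0.262.
P(Cohort ∈ {C4, C5}) = 0.304 + 0.262 = 0.566; P(Grade=B, Cohort ∈ {C4, C5}) = 0.025 + 0.115 = 0.140.
P(Grade=B | Cohort ∈ {C4, C5}) = 0.140/0.566 = 0.24735.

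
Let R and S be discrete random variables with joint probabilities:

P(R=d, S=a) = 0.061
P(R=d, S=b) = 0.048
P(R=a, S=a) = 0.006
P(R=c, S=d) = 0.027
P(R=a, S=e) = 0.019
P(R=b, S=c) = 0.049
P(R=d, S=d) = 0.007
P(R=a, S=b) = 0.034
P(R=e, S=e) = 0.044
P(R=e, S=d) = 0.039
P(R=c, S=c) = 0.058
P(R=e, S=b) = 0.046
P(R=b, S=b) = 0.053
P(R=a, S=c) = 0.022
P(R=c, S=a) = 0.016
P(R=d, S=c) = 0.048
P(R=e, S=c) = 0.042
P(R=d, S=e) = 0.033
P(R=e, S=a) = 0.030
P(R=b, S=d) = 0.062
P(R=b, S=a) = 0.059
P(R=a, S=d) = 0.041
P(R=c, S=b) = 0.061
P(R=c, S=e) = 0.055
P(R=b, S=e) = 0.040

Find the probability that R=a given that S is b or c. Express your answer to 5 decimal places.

P(S=b) = 0.034 + 0.053 + 0.061 + 0.048 + 0.046 = 0.242.
P(S=c) = 0.022 + 0.049 + 0.058 + 0.048 + 0.042 = 0.219.
P(S ∈ {b, c}) = 0.242 + 0.219 = 0.461; P(R=a, S ∈ {b, c}) = 0.034 + 0.022 = 0.056.
P(R=a | S ∈ {b, c}) = 0.056/0.461 = 0.12148.

0.12148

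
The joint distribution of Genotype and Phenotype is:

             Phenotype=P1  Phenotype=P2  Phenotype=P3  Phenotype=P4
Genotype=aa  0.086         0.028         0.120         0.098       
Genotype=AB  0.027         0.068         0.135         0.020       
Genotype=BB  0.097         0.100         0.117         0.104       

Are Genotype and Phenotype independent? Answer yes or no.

P(Genotype=AB) = 0.250 and P(Phenotype=P3) = 0.372, so their product is 0.09300, but P(Genotype=AB, Phenotype=P3) = 0.135. Since these differ, Genotype and Phenotype are not independent.

no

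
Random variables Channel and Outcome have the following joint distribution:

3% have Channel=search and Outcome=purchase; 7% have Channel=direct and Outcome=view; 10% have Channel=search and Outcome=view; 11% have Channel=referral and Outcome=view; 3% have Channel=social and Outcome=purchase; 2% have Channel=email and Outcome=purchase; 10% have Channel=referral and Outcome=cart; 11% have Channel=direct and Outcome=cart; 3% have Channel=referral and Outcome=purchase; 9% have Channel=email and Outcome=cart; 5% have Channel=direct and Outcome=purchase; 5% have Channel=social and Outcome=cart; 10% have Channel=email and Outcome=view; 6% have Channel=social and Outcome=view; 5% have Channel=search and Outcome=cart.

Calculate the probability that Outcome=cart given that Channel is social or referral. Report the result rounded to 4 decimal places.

0.3947

P(Channel=social) = 0.06 + 0.05 + 0.03 = 0.14.
P(Channel=referral) = 0.11 + 0.10 + 0.03 = 0.24.
P(Channel ∈ {social, referral}) = 0.14 + 0.24 = 0.38; P(Outcome=cart, Channel ∈ {social, referral}) = 0.05 + 0.10 = 0.15.
P(Outcome=cart | Channel ∈ {social, referral}) = 0.15/0.38 = 0.3947.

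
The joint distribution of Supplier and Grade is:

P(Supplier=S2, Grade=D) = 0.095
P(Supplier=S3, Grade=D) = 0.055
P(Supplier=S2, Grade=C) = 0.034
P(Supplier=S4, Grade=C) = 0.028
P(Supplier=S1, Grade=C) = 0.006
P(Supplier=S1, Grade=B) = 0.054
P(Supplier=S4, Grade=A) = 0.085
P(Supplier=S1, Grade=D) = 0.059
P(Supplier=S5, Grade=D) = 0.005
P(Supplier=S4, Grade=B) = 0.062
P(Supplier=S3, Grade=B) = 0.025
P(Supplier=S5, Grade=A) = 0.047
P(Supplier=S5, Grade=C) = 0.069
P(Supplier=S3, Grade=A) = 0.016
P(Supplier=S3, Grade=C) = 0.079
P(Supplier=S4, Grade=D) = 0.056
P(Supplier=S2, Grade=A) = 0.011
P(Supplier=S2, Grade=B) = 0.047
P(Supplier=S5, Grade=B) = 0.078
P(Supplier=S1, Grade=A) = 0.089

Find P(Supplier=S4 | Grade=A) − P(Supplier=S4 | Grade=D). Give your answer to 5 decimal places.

P(Grade=A) = 0.089 + 0.011 + 0.016 + 0.085 + 0.047 = 0.248; P(Supplier=S4 | Grade=A) = 0.085/0.248 = 0.342742.
P(Grade=D) = 0.059 + 0.095 + 0.055 + 0.056 + 0.005 = 0.270; P(Supplier=S4 | Grade=D) = 0.056/0.270 = 0.207407.
Difference = 0.13533.

0.13533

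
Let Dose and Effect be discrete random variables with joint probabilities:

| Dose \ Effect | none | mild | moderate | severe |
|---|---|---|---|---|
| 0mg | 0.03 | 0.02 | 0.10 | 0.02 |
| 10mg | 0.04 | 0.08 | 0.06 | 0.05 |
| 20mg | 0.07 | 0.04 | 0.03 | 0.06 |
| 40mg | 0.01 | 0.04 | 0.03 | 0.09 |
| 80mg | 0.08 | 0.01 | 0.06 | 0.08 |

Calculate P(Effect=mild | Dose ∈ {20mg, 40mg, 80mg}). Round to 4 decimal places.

0.1500

P(Dose=20mg) = 0.07 + 0.04 + 0.03 + 0.06 = 0.20.
P(Dose=40mg) = 0.01 + 0.04 + 0.03 + 0.09 = 0.17.
P(Dose=80mg) = 0.08 + 0.01 + 0.06 + 0.08 = 0.23.
P(Dose ∈ {20mg, 40mg, 80mg}) = 0.20 + 0.17 + 0.23 = 0.60; P(Effect=mild, Dose ∈ {20mg, 40mg, 80mg}) = 0.04 + 0.04 + 0.01 = 0.09.
P(Effect=mild | Dose ∈ {20mg, 40mg, 80mg}) = 0.09/0.60 = 0.1500.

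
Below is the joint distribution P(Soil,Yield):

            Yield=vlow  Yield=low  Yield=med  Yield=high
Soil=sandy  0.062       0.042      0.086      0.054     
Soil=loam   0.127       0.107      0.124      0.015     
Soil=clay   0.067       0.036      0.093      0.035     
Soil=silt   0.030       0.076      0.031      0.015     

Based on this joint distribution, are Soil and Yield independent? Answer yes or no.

no

P(Soil=silt) = 0.152 and P(Yield=low) = 0.261, so their product is 0.03967, but P(Soil=silt, Yield=low) = 0.076. Since these differ, Soil and Yield are not independent.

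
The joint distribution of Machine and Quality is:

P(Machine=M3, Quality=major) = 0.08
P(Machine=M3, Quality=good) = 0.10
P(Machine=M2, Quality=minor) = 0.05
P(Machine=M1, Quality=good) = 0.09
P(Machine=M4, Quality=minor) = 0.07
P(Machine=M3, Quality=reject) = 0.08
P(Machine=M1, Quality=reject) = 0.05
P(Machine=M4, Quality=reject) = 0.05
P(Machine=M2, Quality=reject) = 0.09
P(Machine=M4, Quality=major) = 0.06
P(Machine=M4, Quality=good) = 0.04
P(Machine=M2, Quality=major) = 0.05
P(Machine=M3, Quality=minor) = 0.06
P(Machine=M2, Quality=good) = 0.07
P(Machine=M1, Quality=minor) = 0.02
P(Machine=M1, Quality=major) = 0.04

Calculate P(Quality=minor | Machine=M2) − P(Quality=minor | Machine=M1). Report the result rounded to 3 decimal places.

P(Machine=M2) = 0.07 + 0.05 + 0.05 + 0.09 = 0.26; P(Quality=minor | Machine=M2) = 0.05/0.26 = 0.1923.
P(Machine=M1) = 0.09 + 0.02 + 0.04 + 0.05 = 0.20; P(Quality=minor | Machine=M1) = 0.02/0.20 = 0.1000.
Difference = 0.092.

0.092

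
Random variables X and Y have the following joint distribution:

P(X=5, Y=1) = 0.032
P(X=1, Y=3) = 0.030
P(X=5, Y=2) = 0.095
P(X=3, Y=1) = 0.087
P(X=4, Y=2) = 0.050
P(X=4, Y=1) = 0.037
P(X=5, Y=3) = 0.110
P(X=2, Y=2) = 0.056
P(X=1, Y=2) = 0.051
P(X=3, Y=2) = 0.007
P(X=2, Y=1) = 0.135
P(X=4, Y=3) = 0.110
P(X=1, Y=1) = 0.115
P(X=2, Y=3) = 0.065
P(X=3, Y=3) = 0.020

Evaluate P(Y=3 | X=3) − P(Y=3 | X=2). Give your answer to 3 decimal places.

-0.078

P(X=3) = 0.087 + 0.007 + 0.020 = 0.114; P(Y=3 | X=3) = 0.020/0.114 = 0.1754.
P(X=2) = 0.135 + 0.056 + 0.065 = 0.256; P(Y=3 | X=2) = 0.065/0.256 = 0.2539.
Difference = -0.078.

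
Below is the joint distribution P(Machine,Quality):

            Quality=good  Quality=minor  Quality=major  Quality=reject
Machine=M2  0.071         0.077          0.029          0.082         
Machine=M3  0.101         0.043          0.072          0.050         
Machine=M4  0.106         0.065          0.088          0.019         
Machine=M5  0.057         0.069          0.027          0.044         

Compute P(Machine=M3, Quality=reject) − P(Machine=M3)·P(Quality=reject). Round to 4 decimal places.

P(Machine=M3) = 0.101 + 0.043 + 0.072 + 0.050 = 0.266.
P(Quality=reject) = 0.082 + 0.050 + 0.019 + 0.044 = 0.195.
P(Machine=M3, Quality=reject) − P(Machine=M3)P(Quality=reject) = 0.050 − 0.266×0.195 = -0.0019.

-0.0019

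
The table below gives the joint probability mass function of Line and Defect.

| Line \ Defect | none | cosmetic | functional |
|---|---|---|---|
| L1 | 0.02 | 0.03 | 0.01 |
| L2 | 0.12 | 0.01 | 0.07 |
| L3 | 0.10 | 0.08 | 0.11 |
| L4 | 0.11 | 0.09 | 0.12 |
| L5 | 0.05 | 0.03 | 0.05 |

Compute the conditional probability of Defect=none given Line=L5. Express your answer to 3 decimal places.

0.385

P(Line=L5) = 0.05 + 0.03 + 0.05 = 0.13.
P(Defect=none | Line=L5) = 0.05/0.13 = 0.385.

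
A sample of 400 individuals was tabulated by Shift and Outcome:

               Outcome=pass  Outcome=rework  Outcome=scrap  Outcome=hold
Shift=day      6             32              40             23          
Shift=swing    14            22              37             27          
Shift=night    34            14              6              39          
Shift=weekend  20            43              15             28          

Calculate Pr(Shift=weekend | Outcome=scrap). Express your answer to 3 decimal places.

0.153

Total with Outcome=scrap: 40 + 37 + 6 + 15 = 98.
P(Shift=weekend | Outcome=scrap) = 15/98 = 0.153.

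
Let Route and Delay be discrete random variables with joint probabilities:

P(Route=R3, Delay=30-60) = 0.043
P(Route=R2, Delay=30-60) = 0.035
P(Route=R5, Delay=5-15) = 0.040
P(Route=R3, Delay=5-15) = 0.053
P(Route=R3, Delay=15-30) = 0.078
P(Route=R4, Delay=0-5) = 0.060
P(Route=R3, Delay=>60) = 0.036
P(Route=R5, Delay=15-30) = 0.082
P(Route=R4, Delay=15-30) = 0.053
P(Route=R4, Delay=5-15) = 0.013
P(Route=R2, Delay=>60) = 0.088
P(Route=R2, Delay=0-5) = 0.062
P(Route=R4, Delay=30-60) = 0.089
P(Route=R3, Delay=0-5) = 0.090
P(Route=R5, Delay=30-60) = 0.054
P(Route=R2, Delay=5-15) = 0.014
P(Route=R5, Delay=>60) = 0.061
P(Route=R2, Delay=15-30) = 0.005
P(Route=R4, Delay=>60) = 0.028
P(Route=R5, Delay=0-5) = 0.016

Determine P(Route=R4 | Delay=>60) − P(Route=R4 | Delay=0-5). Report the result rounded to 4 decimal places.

P(Delay=>60) = 0.088 + 0.036 + 0.028 + 0.061 = 0.213; P(Route=R4 | Delay=>60) = 0.028/0.213 = 0.13146.
P(Delay=0-5) = 0.062 + 0.090 + 0.060 + 0.016 = 0.228; P(Route=R4 | Delay=0-5) = 0.060/0.228 = 0.26316.
Difference = -0.1317.

-0.1317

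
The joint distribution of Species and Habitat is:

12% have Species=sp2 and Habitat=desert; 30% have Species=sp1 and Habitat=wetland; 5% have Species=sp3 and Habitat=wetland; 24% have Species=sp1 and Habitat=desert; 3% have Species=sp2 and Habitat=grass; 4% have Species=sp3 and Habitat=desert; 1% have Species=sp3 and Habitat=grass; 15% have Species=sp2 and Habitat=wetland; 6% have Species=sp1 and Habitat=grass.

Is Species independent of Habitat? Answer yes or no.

Every cell satisfies P(Species,Habitat) = P(Species)·P(Habitat). For instance P(Species=sp3) = 0.10, P(Habitat=wetland) = 0.50, and 0.10×0.50 = 0.05 matches the joint entry. So Species and Habitat are independent.

yes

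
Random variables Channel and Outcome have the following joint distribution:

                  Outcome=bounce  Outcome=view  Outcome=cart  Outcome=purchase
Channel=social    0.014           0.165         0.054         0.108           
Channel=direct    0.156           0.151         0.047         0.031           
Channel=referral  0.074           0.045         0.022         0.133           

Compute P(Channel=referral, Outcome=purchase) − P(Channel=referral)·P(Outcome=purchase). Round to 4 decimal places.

P(Channel=referral) = 0.074 + 0.045 + 0.022 + 0.133 = 0.274.
P(Outcome=purchase) = 0.108 + 0.031 + 0.133 = 0.272.
P(Channel=referral, Outcome=purchase) − P(Channel=referral)P(Outcome=purchase) = 0.133 − 0.274×0.272 = 0.0585.

0.0585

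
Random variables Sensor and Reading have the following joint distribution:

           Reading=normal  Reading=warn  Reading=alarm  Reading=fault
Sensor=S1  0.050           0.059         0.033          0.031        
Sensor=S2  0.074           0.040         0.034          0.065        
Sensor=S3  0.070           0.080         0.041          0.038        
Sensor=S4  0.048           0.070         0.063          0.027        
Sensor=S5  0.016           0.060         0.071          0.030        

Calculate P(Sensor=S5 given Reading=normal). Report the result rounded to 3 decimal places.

P(Reading=normal) = 0.050 + 0.074 + 0.070 + 0.048 + 0.016 = 0.258.
P(Sensor=S5 | Reading=normal) = 0.016/0.258 = 0.062.

0.062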